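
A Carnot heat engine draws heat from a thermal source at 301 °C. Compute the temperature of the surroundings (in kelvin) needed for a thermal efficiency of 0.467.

T_H = 301 °C → 301 + 273.15 = 574.15 K.
From η = 1 − T_C/T_H, T_C = T_H·(1 − η) = 574.15 × (1 − 0.467) = 306 K.

T_C ≈ 306 K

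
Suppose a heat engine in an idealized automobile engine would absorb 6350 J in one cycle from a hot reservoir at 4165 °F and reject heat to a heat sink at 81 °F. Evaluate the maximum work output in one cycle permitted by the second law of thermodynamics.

T_H = 4165 °F → (4165 − 32) × 5/9 = 2296.11 °C = 2569.26 K.
T_C = 81 °F → (81 − 32) × 5/9 = 27.22 °C = 300.37 K.
The upper bound on efficiency is η_max = 1 − T_C/T_H = 1 − 300.37/2569.26 = 0.8831.
W_max = η_max · Q_H = 0.8831 × 6350 = 5610 J.

W_max ≈ 5610 J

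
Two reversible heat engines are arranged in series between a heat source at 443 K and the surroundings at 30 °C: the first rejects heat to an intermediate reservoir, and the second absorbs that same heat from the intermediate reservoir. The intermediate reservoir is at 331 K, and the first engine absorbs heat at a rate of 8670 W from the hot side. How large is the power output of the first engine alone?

T_C = 30 °C → 30 + 273.15 = 303.15 K.
First-stage efficiency η₁ = 1 − T_m/T_H = 1 − 331.00/443.00 = 0.2528.
W₁ = η₁·Q_H = 0.2528 × 8670 = 2192 W.

Ẇ₁ ≈ 2192 W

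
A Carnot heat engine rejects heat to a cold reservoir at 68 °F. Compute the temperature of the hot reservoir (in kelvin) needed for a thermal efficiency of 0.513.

T_H ≈ 602.0 K

T_C = 68 °F → (68 − 32) × 5/9 = 20.00 °C = 293.15 K.
From η = 1 − T_C/T_H, solving for T_H gives T_H = T_C/(1 − η) = 293.15/(1 − 0.513) = 602.0 K.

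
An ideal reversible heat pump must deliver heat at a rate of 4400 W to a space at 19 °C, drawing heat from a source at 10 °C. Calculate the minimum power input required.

Ẇ_in ≈ 136 W

T_H = 19 °C → 19 + 273.15 = 292.15 K.
T_C = 10 °C → 10 + 273.15 = 283.15 K.
The Carnot heat-pump COP is COP_HP = T_H/(T_H − T_C) = 292.15/9.00 = 32.4611.
W = Q_H/COP_HP = 4400/32.4611 = 136 W.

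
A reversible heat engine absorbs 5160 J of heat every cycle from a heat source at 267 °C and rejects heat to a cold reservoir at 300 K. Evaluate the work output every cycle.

W ≈ 2290 J

T_H = 267 °C → 267 + 273.15 = 540.15 K.
The Carnot efficiency is η = 1 − T_C/T_H = 1 − 300.00/540.15 = 0.4446.
W = η·Q_H = 0.4446 × 5160 = 2290 J.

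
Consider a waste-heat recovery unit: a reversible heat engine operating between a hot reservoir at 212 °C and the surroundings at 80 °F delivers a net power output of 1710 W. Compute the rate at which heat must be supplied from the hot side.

T_H = 212 °C → 212 + 273.15 = 485.15 K.
T_C = 80 °F → (80 − 32) × 5/9 = 26.67 °C = 299.82 K.
For a reversible engine, η = 1 − T_C/T_H = 1 − 299.82/485.15 = 0.3820.
Q_H = W/η = 1710/0.3820 = 4480 W.

Q̇_H ≈ 4480 W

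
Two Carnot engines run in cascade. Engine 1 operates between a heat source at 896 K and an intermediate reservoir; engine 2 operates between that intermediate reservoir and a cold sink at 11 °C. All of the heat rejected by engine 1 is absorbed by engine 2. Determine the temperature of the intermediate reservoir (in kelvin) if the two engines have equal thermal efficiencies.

T_m ≈ 505 K

T_C = 11 °C → 11 + 273.15 = 284.15 K.
Equal efficiencies require 1 − T_m/T_H = 1 − T_C/T_m, i.e. T_m/T_H = T_C/T_m, so T_m = √(T_H·T_C) = √(896.00 × 284.15) = 505 K.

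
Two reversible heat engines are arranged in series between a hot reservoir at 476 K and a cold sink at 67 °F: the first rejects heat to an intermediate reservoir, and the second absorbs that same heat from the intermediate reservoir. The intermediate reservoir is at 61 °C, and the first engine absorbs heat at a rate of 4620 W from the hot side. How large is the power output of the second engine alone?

T_C = 67 °F → (67 − 32) × 5/9 = 19.44 °C = 292.59 K.
T_m = 61 °C → 61 + 273.15 = 334.15 K.
Heat entering the second stage: Q_m = Q_H·(T_m/T_H) = 4620 × 334.15/476.00 = 3243 W.
Second-stage efficiency η₂ = 1 − T_C/T_m = 1 − 292.59/334.15 = 0.1244, so W₂ = η₂·Q_m = 403.3 W.

Ẇ₂ ≈ 403.3 W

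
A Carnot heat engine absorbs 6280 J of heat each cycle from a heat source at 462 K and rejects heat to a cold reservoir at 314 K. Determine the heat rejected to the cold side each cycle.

Q_C ≈ 4270 J

The Carnot efficiency is η = 1 − T_C/T_H = 1 − 314.00/462.00 = 0.3203.
For a reversible cycle Q_C/Q_H = T_C/T_H, so Q_C = 6280 × 314.00/462.00 = 4270 J.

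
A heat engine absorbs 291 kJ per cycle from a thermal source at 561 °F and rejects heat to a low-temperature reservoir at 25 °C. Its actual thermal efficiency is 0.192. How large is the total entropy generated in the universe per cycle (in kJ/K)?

ΔS_univ ≈ 0.275 kJ/K

T_H = 561 °F → (561 − 32) × 5/9 = 293.89 °C = 567.04 K.
T_C = 25 °C → 25 + 273.15 = 298.15 K.
W = η·Q_H = 0.192 × 291 = 55.87 kJ, so Q_C = Q_H − W = 235.1 kJ.
Reservoir entropy changes: ΔS_H = −Q_H/T_H = −291/567.04 = -0.5132 kJ/K and ΔS_C = +Q_C/T_C = 235.1/298.15 = 0.7886 kJ/K.
ΔS_univ = −Q_H/T_H + Q_C/T_C = 0.275 kJ/K (> 0, since η = 0.192 < η_Carnot = 0.474).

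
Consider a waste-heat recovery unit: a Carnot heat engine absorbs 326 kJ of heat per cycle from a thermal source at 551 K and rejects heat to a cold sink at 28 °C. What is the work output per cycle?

W ≈ 148 kJ

T_C = 28 °C → 28 + 273.15 = 301.15 K.
The Carnot efficiency is η = 1 − T_C/T_H = 1 − 301.15/551.00 = 0.4534.
W = η·Q_H = 0.4534 × 326 = 148 kJ.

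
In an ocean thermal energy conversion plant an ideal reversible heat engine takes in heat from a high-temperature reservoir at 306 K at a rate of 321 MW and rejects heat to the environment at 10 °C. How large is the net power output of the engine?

Ẇ ≈ 23.97 MW

T_C = 10 °C → 10 + 273.15 = 283.15 K.
The Carnot efficiency is η = 1 − T_C/T_H = 1 − 283.15/306.00 = 0.0747.
W = η·Q_H = 0.0747 × 321 = 23.97 MW.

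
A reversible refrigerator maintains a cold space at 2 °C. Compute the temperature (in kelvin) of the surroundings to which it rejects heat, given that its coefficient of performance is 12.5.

T_C = 2 °C → 2 + 273.15 = 275.15 K.
COP_R = T_C/(T_H − T_C) ⇒ T_H = T_C·(1 + 1/COP_R) = 275.15 × (1 + 1/12.5) = 297.2 K.

T_H ≈ 297.2 K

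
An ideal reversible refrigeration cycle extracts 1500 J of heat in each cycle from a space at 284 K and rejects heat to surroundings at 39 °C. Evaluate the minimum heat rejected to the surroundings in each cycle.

T_H = 39 °C → 39 + 273.15 = 312.15 K.
For a reversible cycle Q_H/Q_C = T_H/T_C, so Q_H = Q_C·T_H/T_C = 1500 × 312.15/284.00 = 1649 J.

Q_H ≈ 1649 J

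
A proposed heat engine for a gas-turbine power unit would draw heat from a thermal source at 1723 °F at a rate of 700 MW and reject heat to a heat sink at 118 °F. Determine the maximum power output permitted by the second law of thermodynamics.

Ẇ_max ≈ 515 MW

T_H = 1723 °F → (1723 − 32) × 5/9 = 939.44 °C = 1212.59 K.
T_C = 118 °F → (118 − 32) × 5/9 = 47.78 °C = 320.93 K.
The second-law ceiling is the Carnot efficiency, η_max = 1 − T_C/T_H = 1 − 320.93/1212.59 = 0.7353.
W_max = η_max · Q_H = 0.7353 × 700 = 515 MW.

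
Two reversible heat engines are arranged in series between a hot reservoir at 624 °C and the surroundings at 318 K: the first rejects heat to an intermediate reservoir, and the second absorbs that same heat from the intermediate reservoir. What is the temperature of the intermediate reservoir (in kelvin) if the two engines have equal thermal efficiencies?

T_H = 624 °C → 624 + 273.15 = 897.15 K.
Equal efficiencies require 1 − T_m/T_H = 1 − T_C/T_m, i.e. T_m/T_H = T_C/T_m, so T_m = √(T_H·T_C) = √(897.15 × 318.00) = 534 K.

T_m ≈ 534 K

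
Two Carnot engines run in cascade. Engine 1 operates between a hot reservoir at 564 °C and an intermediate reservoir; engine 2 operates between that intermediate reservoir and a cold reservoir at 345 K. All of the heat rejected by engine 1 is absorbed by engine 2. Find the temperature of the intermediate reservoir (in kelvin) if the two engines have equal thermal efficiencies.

T_H = 564 °C → 564 + 273.15 = 837.15 K.
Equal efficiencies require 1 − T_m/T_H = 1 − T_C/T_m, i.e. T_m/T_H = T_C/T_m, so T_m = √(T_H·T_C) = √(837.15 × 345.00) = 537.4 K.

T_m ≈ 537.4 K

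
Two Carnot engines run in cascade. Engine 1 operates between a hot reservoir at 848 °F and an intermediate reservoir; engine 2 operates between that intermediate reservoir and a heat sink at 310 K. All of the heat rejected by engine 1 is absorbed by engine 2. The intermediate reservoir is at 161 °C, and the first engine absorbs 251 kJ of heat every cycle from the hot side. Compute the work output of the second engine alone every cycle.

W₂ ≈ 42.9 kJ

T_H = 848 °F → (848 − 32) × 5/9 = 453.33 °C = 726.48 K.
T_m = 161 °C → 161 + 273.15 = 434.15 K.
Heat entering the second stage: Q_m = Q_H·(T_m/T_H) = 251 × 434.15/726.48 = 150 kJ.
Second-stage efficiency η₂ = 1 − T_C/T_m = 1 − 310.00/434.15 = 0.2860, so W₂ = η₂·Q_m = 42.9 kJ.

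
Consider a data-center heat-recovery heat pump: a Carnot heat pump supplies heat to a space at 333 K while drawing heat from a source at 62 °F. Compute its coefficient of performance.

T_C = 62 °F → (62 − 32) × 5/9 = 16.67 °C = 289.82 K.
For a reversible heat pump, COP_HP = T_H/(T_H − T_C) = 333.00/(333.00 − 289.82) = 7.71.

COP_HP ≈ 7.71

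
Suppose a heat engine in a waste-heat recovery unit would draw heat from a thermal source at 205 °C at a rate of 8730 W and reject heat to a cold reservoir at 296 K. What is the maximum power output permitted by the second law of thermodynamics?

Ẇ_max ≈ 3330 W

T_H = 205 °C → 205 + 273.15 = 478.15 K.
The second-law ceiling is the Carnot efficiency, η_max = 1 − T_C/T_H = 1 − 296.00/478.15 = 0.3809.
W_max = η_max · Q_H = 0.3809 × 8730 = 3330 W.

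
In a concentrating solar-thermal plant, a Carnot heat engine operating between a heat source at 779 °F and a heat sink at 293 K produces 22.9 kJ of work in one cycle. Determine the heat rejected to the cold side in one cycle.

T_H = 779 °F → (779 − 32) × 5/9 = 415.00 °C = 688.15 K.
For a reversible engine, η = 1 − T_C/T_H = 1 − 293.00/688.15 = 0.5742.
Since Q_C/Q_H = T_C/T_H and Q_H = W/η, Q_C = W·T_C/(T_H − T_C) = 22.9 × 293.00/395.15 = 17.0 kJ.

Q_C ≈ 17.0 kJ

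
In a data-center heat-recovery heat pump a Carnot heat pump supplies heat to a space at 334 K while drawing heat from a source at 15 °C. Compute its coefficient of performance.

COP_HP ≈ 7.28

T_C = 15 °C → 15 + 273.15 = 288.15 K.
Reversible heating COP: COP_HP = T_H/(T_H − T_C) = 334.00/(334.00 − 288.15) = 7.28.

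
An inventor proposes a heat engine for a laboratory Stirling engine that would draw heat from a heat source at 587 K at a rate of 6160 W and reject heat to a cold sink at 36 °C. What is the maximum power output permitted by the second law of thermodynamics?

T_C = 36 °C → 36 + 273.15 = 309.15 K.
No engine can exceed the Carnot limit: η_max = 1 − T_C/T_H = 1 − 309.15/587.00 = 0.4733.
W_max = η_max · Q_H = 0.4733 × 6160 = 2920 W.

Ẇ_max ≈ 2920 W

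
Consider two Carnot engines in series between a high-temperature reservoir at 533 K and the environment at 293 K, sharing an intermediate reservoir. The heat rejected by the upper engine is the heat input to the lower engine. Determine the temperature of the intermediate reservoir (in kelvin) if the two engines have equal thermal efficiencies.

T_m ≈ 395.2 K

Equal efficiencies require 1 − T_m/T_H = 1 − T_C/T_m, i.e. T_m/T_H = T_C/T_m, so T_m = √(T_H·T_C) = √(533.00 × 293.00) = 395.2 K.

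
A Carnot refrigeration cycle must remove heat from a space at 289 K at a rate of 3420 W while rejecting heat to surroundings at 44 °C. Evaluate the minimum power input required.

T_H = 44 °C → 44 + 273.15 = 317.15 K.
The reversible coefficient of performance is COP_R = T_C/(T_H − T_C) = 289.00/28.15 = 10.2664.
W = Q_C/COP_R = 3420/10.2664 = 333.1 W.

Ẇ_in ≈ 333.1 W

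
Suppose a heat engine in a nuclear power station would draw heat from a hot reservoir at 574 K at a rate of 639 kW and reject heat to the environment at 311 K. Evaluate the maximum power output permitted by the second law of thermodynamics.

The upper bound on efficiency is η_max = 1 − T_C/T_H = 1 − 311.00/574.00 = 0.4582.
W_max = η_max · Q_H = 0.4582 × 639 = 292.8 kW.

Ẇ_max ≈ 292.8 kW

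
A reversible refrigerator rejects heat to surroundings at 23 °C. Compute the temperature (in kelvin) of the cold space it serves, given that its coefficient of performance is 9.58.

T_H = 23 °C → 23 + 273.15 = 296.15 K.
COP_R = T_C/(T_H − T_C) ⇒ T_C = T_H·COP_R/(1 + COP_R) = 296.15 × 9.58/(1 + 9.58) = 268 K.

T_C ≈ 268 K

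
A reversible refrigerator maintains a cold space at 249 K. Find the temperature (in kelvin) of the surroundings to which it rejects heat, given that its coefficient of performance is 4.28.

T_H ≈ 307.2 K

COP_R = T_C/(T_H − T_C) ⇒ T_H = T_C·(1 + 1/COP_R) = 249.00 × (1 + 1/4.28) = 307.2 K.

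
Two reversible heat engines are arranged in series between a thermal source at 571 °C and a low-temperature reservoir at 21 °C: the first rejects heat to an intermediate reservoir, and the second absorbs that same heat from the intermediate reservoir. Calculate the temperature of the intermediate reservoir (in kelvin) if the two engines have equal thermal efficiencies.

T_m ≈ 498 K

T_H = 571 °C → 571 + 273.15 = 844.15 K.
T_C = 21 °C → 21 + 273.15 = 294.15 K.
Equal efficiencies require 1 − T_m/T_H = 1 − T_C/T_m, i.e. T_m/T_H = T_C/T_m, so T_m = √(T_H·T_C) = √(844.15 × 294.15) = 498 K.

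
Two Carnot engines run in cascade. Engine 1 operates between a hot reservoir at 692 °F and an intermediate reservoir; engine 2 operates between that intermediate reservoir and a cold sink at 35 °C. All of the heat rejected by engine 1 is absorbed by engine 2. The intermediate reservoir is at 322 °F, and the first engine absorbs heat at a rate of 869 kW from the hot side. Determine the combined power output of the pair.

Ẇ_total ≈ 450 kW

T_H = 692 °F → (692 − 32) × 5/9 = 366.67 °C = 639.82 K.
T_C = 35 °C → 35 + 273.15 = 308.15 K.
Two reversible stages in series are equivalent to a single Carnot engine between T_H and T_C, so η_total = 1 − T_C/T_H = 1 − 308.15/639.82 = 0.5184.
W_total = η_total · Q_H = 0.5184 × 869 = 450 kW.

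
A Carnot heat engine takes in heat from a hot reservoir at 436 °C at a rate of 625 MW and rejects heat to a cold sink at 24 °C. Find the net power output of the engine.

Ẇ ≈ 363 MW

T_H = 436 °C → 436 + 273.15 = 709.15 K.
T_C = 24 °C → 24 + 273.15 = 297.15 K.
For a reversible engine, η = 1 − T_C/T_H = 1 − 297.15/709.15 = 0.5810.
W = η·Q_H = 0.5810 × 625 = 363 MW.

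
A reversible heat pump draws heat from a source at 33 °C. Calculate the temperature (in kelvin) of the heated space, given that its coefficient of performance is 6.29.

T_H ≈ 364.0 K

T_C = 33 °C → 33 + 273.15 = 306.15 K.
COP_HP = T_H/(T_H − T_C) ⇒ T_H = T_C·COP_HP/(COP_HP − 1) = 306.15 × 6.29/(6.29 − 1) = 364.0 K.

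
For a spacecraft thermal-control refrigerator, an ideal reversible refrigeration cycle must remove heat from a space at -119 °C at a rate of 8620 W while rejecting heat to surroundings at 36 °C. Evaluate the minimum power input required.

Ẇ_in ≈ 8670 W

T_H = 36 °C → 36 + 273.15 = 309.15 K.
T_C = -119 °C → -119 + 273.15 = 154.15 K.
Carnot COP: COP_R = T_C/(T_H − T_C) = 154.15/155.00 = 0.9945.
W = Q_C/COP_R = 8620/0.9945 = 8670 W.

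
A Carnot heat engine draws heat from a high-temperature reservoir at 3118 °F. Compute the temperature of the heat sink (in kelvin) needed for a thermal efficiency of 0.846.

T_C ≈ 306 K

T_H = 3118 °F → (3118 − 32) × 5/9 = 1714.44 °C = 1987.59 K.
From η = 1 − T_C/T_H, T_C = T_H·(1 − η) = 1987.59 × (1 − 0.846) = 306 K.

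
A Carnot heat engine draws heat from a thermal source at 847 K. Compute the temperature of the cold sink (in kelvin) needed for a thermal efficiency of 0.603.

From η = 1 − T_C/T_H, T_C = T_H·(1 − η) = 847.00 × (1 − 0.603) = 336 K.

T_C ≈ 336 K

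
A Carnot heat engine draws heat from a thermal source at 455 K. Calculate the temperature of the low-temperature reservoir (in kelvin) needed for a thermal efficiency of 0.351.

T_C ≈ 295 K

From η = 1 − T_C/T_H, T_C = T_H·(1 − η) = 455.00 × (1 − 0.351) = 295 K.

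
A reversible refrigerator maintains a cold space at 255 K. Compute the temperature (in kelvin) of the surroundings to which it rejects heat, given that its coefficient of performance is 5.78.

COP_R = T_C/(T_H − T_C) ⇒ T_H = T_C·(1 + 1/COP_R) = 255.00 × (1 + 1/5.78) = 299 K.

T_H ≈ 299 K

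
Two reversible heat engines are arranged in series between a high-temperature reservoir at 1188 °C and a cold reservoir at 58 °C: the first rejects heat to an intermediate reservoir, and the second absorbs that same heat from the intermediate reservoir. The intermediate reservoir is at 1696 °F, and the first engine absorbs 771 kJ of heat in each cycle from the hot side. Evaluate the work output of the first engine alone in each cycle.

W₁ ≈ 139 kJ

T_H = 1188 °C → 1188 + 273.15 = 1461.15 K.
T_C = 58 °C → 58 + 273.15 = 331.15 K.
T_m = 1696 °F → (1696 − 32) × 5/9 = 924.44 °C = 1197.59 K.
First-stage efficiency η₁ = 1 − T_m/T_H = 1 − 1197.59/1461.15 = 0.1804.
W₁ = η₁·Q_H = 0.1804 × 771 = 139 kJ.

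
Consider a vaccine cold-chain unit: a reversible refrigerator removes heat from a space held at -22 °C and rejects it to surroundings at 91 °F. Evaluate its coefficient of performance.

COP_R ≈ 4.58

T_H = 91 °F → (91 − 32) × 5/9 = 32.78 °C = 305.93 K.
T_C = -22 °C → -22 + 273.15 = 251.15 K.
COP_R = T_C/(T_H − T_C) = 251.15/(305.93 − 251.15) = 4.58.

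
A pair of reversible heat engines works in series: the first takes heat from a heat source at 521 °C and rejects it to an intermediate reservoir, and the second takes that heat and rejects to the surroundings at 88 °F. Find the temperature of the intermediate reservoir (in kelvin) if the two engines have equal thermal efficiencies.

T_H = 521 °C → 521 + 273.15 = 794.15 K.
T_C = 88 °F → (88 − 32) × 5/9 = 31.11 °C = 304.26 K.
Equal efficiencies require 1 − T_m/T_H = 1 − T_C/T_m, i.e. T_m/T_H = T_C/T_m, so T_m = √(T_H·T_C) = √(794.15 × 304.26) = 492 K.

T_m ≈ 492 K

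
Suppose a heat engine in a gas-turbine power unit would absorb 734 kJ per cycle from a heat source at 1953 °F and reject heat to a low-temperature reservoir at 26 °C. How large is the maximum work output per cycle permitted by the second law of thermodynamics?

T_H = 1953 °F → (1953 − 32) × 5/9 = 1067.22 °C = 1340.37 K.
T_C = 26 °C → 26 + 273.15 = 299.15 K.
The upper bound on efficiency is η_max = 1 − T_C/T_H = 1 − 299.15/1340.37 = 0.7768.
W_max = η_max · Q_H = 0.7768 × 734 = 570 kJ.

W_max ≈ 570 kJ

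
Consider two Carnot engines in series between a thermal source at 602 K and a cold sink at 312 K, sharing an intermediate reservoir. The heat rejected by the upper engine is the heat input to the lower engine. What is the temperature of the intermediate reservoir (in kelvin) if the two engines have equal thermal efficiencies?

Equal efficiencies require 1 − T_m/T_H = 1 − T_C/T_m, i.e. T_m/T_H = T_C/T_m, so T_m = √(T_H·T_C) = √(602.00 × 312.00) = 433.4 K.

T_m ≈ 433.4 K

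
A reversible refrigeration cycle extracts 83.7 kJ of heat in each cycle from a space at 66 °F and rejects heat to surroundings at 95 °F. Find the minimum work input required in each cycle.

W_in ≈ 4.618 kJ

T_H = 95 °F → (95 − 32) × 5/9 = 35.00 °C = 308.15 K.
T_C = 66 °F → (66 − 32) × 5/9 = 18.89 °C = 292.04 K.
The reversible coefficient of performance is COP_R = T_C/(T_H − T_C) = 292.04/16.11 = 18.1266.
W = Q_C/COP_R = 83.7/18.1266 = 4.618 kJ.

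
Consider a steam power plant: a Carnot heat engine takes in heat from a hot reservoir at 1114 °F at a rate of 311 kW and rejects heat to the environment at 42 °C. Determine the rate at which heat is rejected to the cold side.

Q̇_C ≈ 112 kW

T_H = 1114 °F → (1114 − 32) × 5/9 = 601.11 °C = 874.26 K.
T_C = 42 °C → 42 + 273.15 = 315.15 K.
Carnot efficiency: η = 1 − T_C/T_H = 1 − 315.15/874.26 = 0.6395.
For a reversible cycle Q_C/Q_H = T_C/T_H, so Q_C = 311 × 315.15/874.26 = 112 kW.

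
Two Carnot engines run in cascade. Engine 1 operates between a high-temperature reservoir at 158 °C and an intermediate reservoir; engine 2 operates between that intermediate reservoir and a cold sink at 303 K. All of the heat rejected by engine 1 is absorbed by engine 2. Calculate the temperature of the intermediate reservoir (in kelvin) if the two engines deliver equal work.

T_H = 158 °C → 158 + 273.15 = 431.15 K.
For reversible stages Q_m = Q_H·(T_m/T_H). Setting W₁ = Q_H(1 − T_m/T_H) equal to W₂ = Q_m(1 − T_C/T_m) = Q_H·(T_m − T_C)/T_H gives T_H − T_m = T_m − T_C, so T_m = (T_H + T_C)/2 = (431.15 + 303.00)/2 = 367 K.

T_m ≈ 367 K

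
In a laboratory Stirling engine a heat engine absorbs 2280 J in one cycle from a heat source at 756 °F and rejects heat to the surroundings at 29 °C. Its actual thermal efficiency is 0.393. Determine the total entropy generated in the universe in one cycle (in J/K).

ΔS_univ ≈ 1.204 J/K

T_H = 756 °F → (756 − 32) × 5/9 = 402.22 °C = 675.37 K.
T_C = 29 °C → 29 + 273.15 = 302.15 K.
W = η·Q_H = 0.393 × 2280 = 896.0 J, so Q_C = Q_H − W = 1384 J.
The hot reservoir loses entropy Q_H/T_H = 2280/675.37 = 3.376 J/K; the cold reservoir gains Q_C/T_C = 1384/302.15 = 4.580 J/K.
ΔS_univ = −Q_H/T_H + Q_C/T_C = 1.204 J/K (> 0, since η = 0.393 < η_Carnot = 0.553).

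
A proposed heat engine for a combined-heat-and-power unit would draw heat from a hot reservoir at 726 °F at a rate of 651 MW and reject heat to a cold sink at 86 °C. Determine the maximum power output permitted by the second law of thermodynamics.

Ẇ_max ≈ 296 MW

T_H = 726 °F → (726 − 32) × 5/9 = 385.56 °C = 658.71 K.
T_C = 86 °C → 86 + 273.15 = 359.15 K.
The upper bound on efficiency is η_max = 1 − T_C/T_H = 1 − 359.15/658.71 = 0.4548.
W_max = η_max · Q_H = 0.4548 × 651 = 296 MW.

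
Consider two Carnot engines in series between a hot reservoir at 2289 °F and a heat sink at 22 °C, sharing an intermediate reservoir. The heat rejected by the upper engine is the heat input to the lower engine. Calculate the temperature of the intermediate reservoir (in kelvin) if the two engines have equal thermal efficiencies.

T_m ≈ 671.3 K

T_H = 2289 °F → (2289 − 32) × 5/9 = 1253.89 °C = 1527.04 K.
T_C = 22 °C → 22 + 273.15 = 295.15 K.
Equal efficiencies require 1 − T_m/T_H = 1 − T_C/T_m, i.e. T_m/T_H = T_C/T_m, so T_m = √(T_H·T_C) = √(1527.04 × 295.15) = 671.3 K.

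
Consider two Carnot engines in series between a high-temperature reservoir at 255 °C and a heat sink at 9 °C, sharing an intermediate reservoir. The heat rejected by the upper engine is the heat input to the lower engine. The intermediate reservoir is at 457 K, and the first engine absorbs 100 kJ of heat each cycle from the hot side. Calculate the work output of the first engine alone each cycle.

T_H = 255 °C → 255 + 273.15 = 528.15 K.
T_C = 9 °C → 9 + 273.15 = 282.15 K.
First-stage efficiency η₁ = 1 − T_m/T_H = 1 − 457.00/528.15 = 0.1347.
W₁ = η₁·Q_H = 0.1347 × 100 = 13.47 kJ.

W₁ ≈ 13.47 kJ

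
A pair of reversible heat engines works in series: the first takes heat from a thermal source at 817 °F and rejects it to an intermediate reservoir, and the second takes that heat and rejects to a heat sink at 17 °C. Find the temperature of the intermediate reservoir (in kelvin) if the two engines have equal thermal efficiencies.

T_H = 817 °F → (817 − 32) × 5/9 = 436.11 °C = 709.26 K.
T_C = 17 °C → 17 + 273.15 = 290.15 K.
Equal efficiencies require 1 − T_m/T_H = 1 − T_C/T_m, i.e. T_m/T_H = T_C/T_m, so T_m = √(T_H·T_C) = √(709.26 × 290.15) = 454 K.

T_m ≈ 454 K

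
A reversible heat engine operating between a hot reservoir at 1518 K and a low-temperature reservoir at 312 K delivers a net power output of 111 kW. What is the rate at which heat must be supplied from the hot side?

The Carnot efficiency is η = 1 − T_C/T_H = 1 − 312.00/1518.00 = 0.7945.
Q_H = W/η = 111/0.7945 = 139.7 kW.

Q̇_H ≈ 139.7 kW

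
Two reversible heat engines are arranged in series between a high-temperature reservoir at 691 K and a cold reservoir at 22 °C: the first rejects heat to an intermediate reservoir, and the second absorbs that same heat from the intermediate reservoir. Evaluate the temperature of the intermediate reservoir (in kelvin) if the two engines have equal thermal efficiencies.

T_m ≈ 452 K

T_C = 22 °C → 22 + 273.15 = 295.15 K.
Equal efficiencies require 1 − T_m/T_H = 1 − T_C/T_m, i.e. T_m/T_H = T_C/T_m, so T_m = √(T_H·T_C) = √(691.00 × 295.15) = 452 K.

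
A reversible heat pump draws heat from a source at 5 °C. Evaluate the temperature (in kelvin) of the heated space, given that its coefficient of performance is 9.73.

T_H ≈ 310 K

T_C = 5 °C → 5 + 273.15 = 278.15 K.
COP_HP = T_H/(T_H − T_C) ⇒ T_H = T_C·COP_HP/(COP_HP − 1) = 278.15 × 9.73/(9.73 − 1) = 310 K.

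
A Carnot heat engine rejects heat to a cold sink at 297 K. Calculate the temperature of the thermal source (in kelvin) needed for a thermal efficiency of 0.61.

From η = 1 − T_C/T_H, solving for T_H gives T_H = T_C/(1 − η) = 297.00/(1 − 0.61) = 762 K.

T_H ≈ 762 K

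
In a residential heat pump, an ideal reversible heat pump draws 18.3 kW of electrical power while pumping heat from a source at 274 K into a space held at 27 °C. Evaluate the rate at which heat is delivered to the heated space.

Q̇_H ≈ 210.0 kW

T_H = 27 °C → 27 + 273.15 = 300.15 K.
COP_HP = T_H/(T_H − T_C) = 300.15/26.15 = 11.4780.
Q_H = COP_HP · W = 11.4780 × 18.3 = 210.0 kW.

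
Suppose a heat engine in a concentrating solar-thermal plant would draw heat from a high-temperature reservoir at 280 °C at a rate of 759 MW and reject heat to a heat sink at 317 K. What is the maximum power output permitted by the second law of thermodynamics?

T_H = 280 °C → 280 + 273.15 = 553.15 K.
No engine can exceed the Carnot limit: η_max = 1 − T_C/T_H = 1 − 317.00/553.15 = 0.4269.
W_max = η_max · Q_H = 0.4269 × 759 = 324 MW.

Ẇ_max ≈ 324 MW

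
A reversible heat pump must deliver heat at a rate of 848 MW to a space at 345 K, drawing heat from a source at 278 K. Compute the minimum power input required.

Ẇ_in ≈ 165 MW

COP_HP = T_H/(T_H − T_C) = 345.00/67.00 = 5.1493.
W = Q_H/COP_HP = 848/5.1493 = 165 MW.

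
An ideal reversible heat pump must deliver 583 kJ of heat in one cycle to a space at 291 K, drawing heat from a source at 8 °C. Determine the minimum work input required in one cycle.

T_C = 8 °C → 8 + 273.15 = 281.15 K.
The Carnot heat-pump COP is COP_HP = T_H/(T_H − T_C) = 291.00/9.85 = 29.5431.
W = Q_H/COP_HP = 583/29.5431 = 19.7 kJ.

W_in ≈ 19.7 kJ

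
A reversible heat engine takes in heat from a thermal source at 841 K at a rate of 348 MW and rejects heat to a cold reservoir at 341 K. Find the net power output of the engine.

The Carnot efficiency is η = 1 − T_C/T_H = 1 − 341.00/841.00 = 0.5945.
W = η·Q_H = 0.5945 × 348 = 206.9 MW.

Ẇ ≈ 206.9 MW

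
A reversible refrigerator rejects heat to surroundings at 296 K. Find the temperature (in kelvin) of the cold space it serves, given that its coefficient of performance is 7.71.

COP_R = T_C/(T_H − T_C) ⇒ T_C = T_H·COP_R/(1 + COP_R) = 296.00 × 7.71/(1 + 7.71) = 262.0 K.

T_C ≈ 262.0 K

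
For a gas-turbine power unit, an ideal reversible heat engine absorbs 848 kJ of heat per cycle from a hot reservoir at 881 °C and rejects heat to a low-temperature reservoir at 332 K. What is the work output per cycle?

T_H = 881 °C → 881 + 273.15 = 1154.15 K.
Carnot efficiency: η = 1 − T_C/T_H = 1 − 332.00/1154.15 = 0.7123.
W = η·Q_H = 0.7123 × 848 = 604.1 kJ.

W ≈ 604.1 kJ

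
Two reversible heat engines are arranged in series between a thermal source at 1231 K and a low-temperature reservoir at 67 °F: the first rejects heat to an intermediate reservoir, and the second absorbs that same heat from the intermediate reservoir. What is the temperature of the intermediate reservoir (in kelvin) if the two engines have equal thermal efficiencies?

T_C = 67 °F → (67 − 32) × 5/9 = 19.44 °C = 292.59 K.
Equal efficiencies require 1 − T_m/T_H = 1 − T_C/T_m, i.e. T_m/T_H = T_C/T_m, so T_m = √(T_H·T_C) = √(1231.00 × 292.59) = 600 K.

T_m ≈ 600 K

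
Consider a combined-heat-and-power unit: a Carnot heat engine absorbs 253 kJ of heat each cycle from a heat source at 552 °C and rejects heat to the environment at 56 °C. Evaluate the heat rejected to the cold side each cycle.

Q_C ≈ 100.9 kJ

T_H = 552 °C → 552 + 273.15 = 825.15 K.
T_C = 56 °C → 56 + 273.15 = 329.15 K.
Since the cycle is reversible, η = 1 − T_C/T_H = 1 − 329.15/825.15 = 0.6011.
For a reversible cycle Q_C/Q_H = T_C/T_H, so Q_C = 253 × 329.15/825.15 = 100.9 kJ.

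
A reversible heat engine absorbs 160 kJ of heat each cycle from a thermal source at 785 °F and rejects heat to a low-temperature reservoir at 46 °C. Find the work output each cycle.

T_H = 785 °F → (785 − 32) × 5/9 = 418.33 °C = 691.48 K.
T_C = 46 °C → 46 + 273.15 = 319.15 K.
For a reversible engine, η = 1 − T_C/T_H = 1 − 319.15/691.48 = 0.5385.
W = η·Q_H = 0.5385 × 160 = 86.15 kJ.

W ≈ 86.15 kJ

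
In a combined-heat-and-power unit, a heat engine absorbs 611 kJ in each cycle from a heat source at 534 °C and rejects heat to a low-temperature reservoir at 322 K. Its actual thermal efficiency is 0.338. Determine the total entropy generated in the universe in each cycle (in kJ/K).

T_H = 534 °C → 534 + 273.15 = 807.15 K.
W = η·Q_H = 0.338 × 611 = 206.5 kJ, so Q_C = Q_H − W = 404.5 kJ.
Entropy balance on the reservoirs: −Q_H/T_H = -0.7570 kJ/K, +Q_C/T_C = 1.256 kJ/K.
ΔS_univ = −Q_H/T_H + Q_C/T_C = 0.4992 kJ/K (> 0, since η = 0.338 < η_Carnot = 0.601).

ΔS_univ ≈ 0.4992 kJ/K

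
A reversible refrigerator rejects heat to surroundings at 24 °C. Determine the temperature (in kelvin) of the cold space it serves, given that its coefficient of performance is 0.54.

T_C ≈ 104 K

T_H = 24 °C → 24 + 273.15 = 297.15 K.
COP_R = T_C/(T_H − T_C) ⇒ T_C = T_H·COP_R/(1 + COP_R) = 297.15 × 0.54/(1 + 0.54) = 104 K.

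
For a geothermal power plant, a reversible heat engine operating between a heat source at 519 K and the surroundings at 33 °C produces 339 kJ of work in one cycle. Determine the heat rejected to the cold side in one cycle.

Q_C ≈ 488 kJ

T_C = 33 °C → 33 + 273.15 = 306.15 K.
Since the cycle is reversible, η = 1 − T_C/T_H = 1 − 306.15/519.00 = 0.4101.
Since Q_C/Q_H = T_C/T_H and Q_H = W/η, Q_C = W·T_C/(T_H − T_C) = 339 × 306.15/212.85 = 488 kJ.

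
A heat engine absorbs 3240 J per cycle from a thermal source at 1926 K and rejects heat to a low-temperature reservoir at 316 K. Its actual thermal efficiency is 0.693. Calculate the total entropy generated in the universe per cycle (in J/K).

ΔS_univ ≈ 1.47 J/K

W = η·Q_H = 0.693 × 3240 = 2245 J, so Q_C = Q_H − W = 994.7 J.
Entropy balance on the reservoirs: −Q_H/T_H = -1.682 J/K, +Q_C/T_C = 3.148 J/K.
ΔS_univ = −Q_H/T_H + Q_C/T_C = 1.47 J/K (> 0, since η = 0.693 < η_Carnot = 0.836).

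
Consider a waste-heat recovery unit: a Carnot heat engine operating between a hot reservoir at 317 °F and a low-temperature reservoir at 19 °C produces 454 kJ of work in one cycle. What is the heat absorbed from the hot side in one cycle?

T_H = 317 °F → (317 − 32) × 5/9 = 158.33 °C = 431.48 K.
T_C = 19 °C → 19 + 273.15 = 292.15 K.
Carnot efficiency: η = 1 − T_C/T_H = 1 − 292.15/431.48 = 0.3229.
Q_H = W/η = 454/0.3229 = 1410 kJ.

Q_H ≈ 1410 kJ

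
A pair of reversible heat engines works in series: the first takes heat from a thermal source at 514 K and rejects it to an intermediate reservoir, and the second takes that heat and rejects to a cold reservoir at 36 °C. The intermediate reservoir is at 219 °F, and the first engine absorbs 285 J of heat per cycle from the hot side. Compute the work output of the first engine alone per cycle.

T_C = 36 °C → 36 + 273.15 = 309.15 K.
T_m = 219 °F → (219 − 32) × 5/9 = 103.89 °C = 377.04 K.
First-stage efficiency η₁ = 1 − T_m/T_H = 1 − 377.04/514.00 = 0.2665.
W₁ = η₁·Q_H = 0.2665 × 285 = 75.94 J.

W₁ ≈ 75.94 J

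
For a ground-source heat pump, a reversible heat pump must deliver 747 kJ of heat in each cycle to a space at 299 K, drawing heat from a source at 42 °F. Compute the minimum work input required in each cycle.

W_in ≈ 50.7 kJ

T_C = 42 °F → (42 − 32) × 5/9 = 5.56 °C = 278.71 K.
COP_HP = T_H/(T_H − T_C) = 299.00/20.29 = 14.7331.
W = Q_H/COP_HP = 747/14.7331 = 50.7 kJ.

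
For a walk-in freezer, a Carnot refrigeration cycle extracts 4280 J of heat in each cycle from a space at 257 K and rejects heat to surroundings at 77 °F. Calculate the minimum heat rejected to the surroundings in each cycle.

T_H = 77 °F → (77 − 32) × 5/9 = 25.00 °C = 298.15 K.
For a reversible cycle Q_H/Q_C = T_H/T_C, so Q_H = Q_C·T_H/T_C = 4280 × 298.15/257.00 = 4970 J.

Q_H ≈ 4970 J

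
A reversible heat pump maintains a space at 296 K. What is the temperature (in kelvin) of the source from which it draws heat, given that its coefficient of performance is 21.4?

COP_HP = T_H/(T_H − T_C) ⇒ T_C = T_H·(COP_HP − 1)/COP_HP = 296.00 × (21.4 − 1)/21.4 = 282.2 K.

T_C ≈ 282.2 K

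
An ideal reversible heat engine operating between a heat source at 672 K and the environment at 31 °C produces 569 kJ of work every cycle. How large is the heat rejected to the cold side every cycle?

Q_C ≈ 470.5 kJ

T_C = 31 °C → 31 + 273.15 = 304.15 K.
η_rev = 1 − T_C/T_H = 1 − 304.15/672.00 = 0.5474.
Since Q_C/Q_H = T_C/T_H and Q_H = W/η, Q_C = W·T_C/(T_H − T_C) = 569 × 304.15/367.85 = 470.5 kJ.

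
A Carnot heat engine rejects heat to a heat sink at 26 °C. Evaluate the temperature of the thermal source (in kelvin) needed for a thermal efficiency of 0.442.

T_H ≈ 536 K

T_C = 26 °C → 26 + 273.15 = 299.15 K.
From η = 1 − T_C/T_H, solving for T_H gives T_H = T_C/(1 − η) = 299.15/(1 − 0.442) = 536 K.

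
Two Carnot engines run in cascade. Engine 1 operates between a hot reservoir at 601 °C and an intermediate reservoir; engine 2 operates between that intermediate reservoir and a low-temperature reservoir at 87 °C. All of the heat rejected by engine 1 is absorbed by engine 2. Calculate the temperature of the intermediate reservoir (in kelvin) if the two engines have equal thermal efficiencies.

T_H = 601 °C → 601 + 273.15 = 874.15 K.
T_C = 87 °C → 87 + 273.15 = 360.15 K.
Equal efficiencies require 1 − T_m/T_H = 1 − T_C/T_m, i.e. T_m/T_H = T_C/T_m, so T_m = √(T_H·T_C) = √(874.15 × 360.15) = 561 K.

T_m ≈ 561 K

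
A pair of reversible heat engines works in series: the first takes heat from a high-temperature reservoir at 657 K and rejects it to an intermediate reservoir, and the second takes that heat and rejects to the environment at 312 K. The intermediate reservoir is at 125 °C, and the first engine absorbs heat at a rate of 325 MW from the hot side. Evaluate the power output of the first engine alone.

T_m = 125 °C → 125 + 273.15 = 398.15 K.
First-stage efficiency η₁ = 1 − T_m/T_H = 1 − 398.15/657.00 = 0.3940.
W₁ = η₁·Q_H = 0.3940 × 325 = 128 MW.

Ẇ₁ ≈ 128 MW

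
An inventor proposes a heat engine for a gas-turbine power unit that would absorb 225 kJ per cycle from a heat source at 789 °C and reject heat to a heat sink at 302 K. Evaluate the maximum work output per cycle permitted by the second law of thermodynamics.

W_max ≈ 161 kJ

T_H = 789 °C → 789 + 273.15 = 1062.15 K.
The upper bound on efficiency is η_max = 1 − T_C/T_H = 1 − 302.00/1062.15 = 0.7157.
W_max = η_max · Q_H = 0.7157 × 225 = 161 kJ.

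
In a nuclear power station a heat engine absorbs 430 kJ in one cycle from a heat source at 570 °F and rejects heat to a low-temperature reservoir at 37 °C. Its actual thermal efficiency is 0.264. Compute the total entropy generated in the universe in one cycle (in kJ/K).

T_H = 570 °F → (570 − 32) × 5/9 = 298.89 °C = 572.04 K.
T_C = 37 °C → 37 + 273.15 = 310.15 K.
W = η·Q_H = 0.264 × 430 = 113.5 kJ, so Q_C = Q_H − W = 316.5 kJ.
The hot reservoir loses entropy Q_H/T_H = 430/572.04 = 0.7517 kJ/K; the cold reservoir gains Q_C/T_C = 316.5/310.15 = 1.020 kJ/K.
ΔS_univ = −Q_H/T_H + Q_C/T_C = 0.2687 kJ/K (> 0, since η = 0.264 < η_Carnot = 0.458).

ΔS_univ ≈ 0.2687 kJ/K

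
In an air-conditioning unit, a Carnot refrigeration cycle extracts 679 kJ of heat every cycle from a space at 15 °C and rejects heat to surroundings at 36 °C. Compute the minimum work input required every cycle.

T_H = 36 °C → 36 + 273.15 = 309.15 K.
T_C = 15 °C → 15 + 273.15 = 288.15 K.
COP_R = T_C/(T_H − T_C) = 288.15/21.00 = 13.7214.
W = Q_C/COP_R = 679/13.7214 = 49.5 kJ.

W_in ≈ 49.5 kJ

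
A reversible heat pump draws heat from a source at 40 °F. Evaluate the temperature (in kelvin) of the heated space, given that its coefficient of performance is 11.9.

T_H ≈ 303.1 K

T_C = 40 °F → (40 − 32) × 5/9 = 4.44 °C = 277.59 K.
COP_HP = T_H/(T_H − T_C) ⇒ T_H = T_C·COP_HP/(COP_HP − 1) = 277.59 × 11.9/(11.9 − 1) = 303.1 K.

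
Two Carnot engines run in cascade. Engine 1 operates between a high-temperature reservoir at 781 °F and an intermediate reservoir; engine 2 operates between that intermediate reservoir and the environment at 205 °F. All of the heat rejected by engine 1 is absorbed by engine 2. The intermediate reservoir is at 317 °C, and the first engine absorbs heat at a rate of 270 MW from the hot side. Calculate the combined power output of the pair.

Ẇ_total ≈ 125 MW

T_H = 781 °F → (781 − 32) × 5/9 = 416.11 °C = 689.26 K.
T_C = 205 °F → (205 − 32) × 5/9 = 96.11 °C = 369.26 K.
Two reversible stages in series are equivalent to a single Carnot engine between T_H and T_C, so η_total = 1 − T_C/T_H = 1 − 369.26/689.26 = 0.4643.
W_total = η_total · Q_H = 0.4643 × 270 = 125 MW.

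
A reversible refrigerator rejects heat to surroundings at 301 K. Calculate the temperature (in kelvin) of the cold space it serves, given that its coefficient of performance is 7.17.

T_C ≈ 264.2 K

COP_R = T_C/(T_H − T_C) ⇒ T_C = T_H·COP_R/(1 + COP_R) = 301.00 × 7.17/(1 + 7.17) = 264.2 K.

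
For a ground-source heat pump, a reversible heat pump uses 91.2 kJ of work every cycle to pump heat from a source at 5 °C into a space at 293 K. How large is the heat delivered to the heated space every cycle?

T_C = 5 °C → 5 + 273.15 = 278.15 K.
COP_HP = T_H/(T_H − T_C) = 293.00/14.85 = 19.7306.
Q_H = COP_HP · W = 19.7306 × 91.2 = 1800 kJ.

Q_H ≈ 1800 kJ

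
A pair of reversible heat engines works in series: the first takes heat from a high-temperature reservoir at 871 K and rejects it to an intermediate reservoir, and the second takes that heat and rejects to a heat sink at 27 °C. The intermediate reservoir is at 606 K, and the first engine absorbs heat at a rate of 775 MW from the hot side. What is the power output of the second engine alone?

Ẇ₂ ≈ 272 MW

T_C = 27 °C → 27 + 273.15 = 300.15 K.
Heat entering the second stage: Q_m = Q_H·(T_m/T_H) = 775 × 606.00/871.00 = 539 MW.
Second-stage efficiency η₂ = 1 − T_C/T_m = 1 − 300.15/606.00 = 0.5047, so W₂ = η₂·Q_m = 272 MW.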